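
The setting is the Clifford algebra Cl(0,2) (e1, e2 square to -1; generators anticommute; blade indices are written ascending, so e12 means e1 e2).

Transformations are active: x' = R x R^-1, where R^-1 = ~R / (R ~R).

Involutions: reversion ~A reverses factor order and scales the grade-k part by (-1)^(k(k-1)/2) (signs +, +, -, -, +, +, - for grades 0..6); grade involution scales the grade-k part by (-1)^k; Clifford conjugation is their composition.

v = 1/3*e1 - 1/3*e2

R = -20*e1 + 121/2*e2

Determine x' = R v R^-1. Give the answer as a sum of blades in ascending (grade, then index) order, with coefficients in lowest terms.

~R = -20*e1 + 121/2*e2, and R ~R = -16241/4, so R^-1 = ~R / (-16241/4).
R v = 161/6 - 27/2*e12
Answer: -3361/48723*e1 - 22721/48723*e2


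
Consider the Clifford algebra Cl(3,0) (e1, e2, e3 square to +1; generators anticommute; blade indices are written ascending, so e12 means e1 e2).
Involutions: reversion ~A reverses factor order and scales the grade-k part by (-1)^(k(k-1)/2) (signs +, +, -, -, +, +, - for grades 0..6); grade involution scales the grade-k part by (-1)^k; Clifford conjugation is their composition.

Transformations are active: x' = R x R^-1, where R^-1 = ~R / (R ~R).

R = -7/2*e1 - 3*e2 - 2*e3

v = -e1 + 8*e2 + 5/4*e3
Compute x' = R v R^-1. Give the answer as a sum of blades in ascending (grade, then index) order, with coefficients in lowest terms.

~R = -7/2*e1 - 3*e2 - 2*e3, and R ~R = 101/4, so R^-1 = ~R / (101/4).
R v = -23 - 31*e12 - 51/8*e13 + 49/4*e23
Answer: 745/101*e1 - 256/101*e2 + 967/404*e3


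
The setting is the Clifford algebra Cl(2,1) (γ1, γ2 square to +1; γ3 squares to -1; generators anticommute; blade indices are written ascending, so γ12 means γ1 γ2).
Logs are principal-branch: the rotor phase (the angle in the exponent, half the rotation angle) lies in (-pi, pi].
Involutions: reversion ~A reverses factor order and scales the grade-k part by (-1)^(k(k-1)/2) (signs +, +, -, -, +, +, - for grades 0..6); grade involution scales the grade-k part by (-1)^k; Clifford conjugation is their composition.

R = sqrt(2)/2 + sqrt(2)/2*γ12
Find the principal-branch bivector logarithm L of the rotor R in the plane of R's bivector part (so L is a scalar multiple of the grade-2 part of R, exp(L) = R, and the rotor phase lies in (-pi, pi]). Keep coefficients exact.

The scalar part of R is sqrt(2)/2, which pins the rotor phase on the principal branch; dividing the bivector part by the sine of that phase recovers the unit plane, and L is the phase times that plane.
Concretely: cos(phase) = sqrt(2)/2 gives phase = ±pi/4, and since phase/sin(phase) is even the sign is immaterial: L = (phase/sin(phase)) * <R>_2 = (sqrt(2)*pi/4) * <R>_2.
Answer: pi/4*γ12


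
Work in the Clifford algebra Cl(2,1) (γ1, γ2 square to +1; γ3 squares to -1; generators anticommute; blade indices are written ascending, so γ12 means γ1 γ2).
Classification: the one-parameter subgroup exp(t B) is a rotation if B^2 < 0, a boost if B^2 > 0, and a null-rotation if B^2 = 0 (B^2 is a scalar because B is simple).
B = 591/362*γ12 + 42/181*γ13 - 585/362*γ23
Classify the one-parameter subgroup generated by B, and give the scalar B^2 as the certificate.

B^2 term by term: the squares give (591/362)^2*(γ12)^2 + (42/181)^2*(γ13)^2 + (-585/362)^2*(γ23)^2 = 349281/131044*(-1) + 1764/32761*(+1) + 342225/131044*(+1) = 0 (each basis 2-blade squares to minus the product of its generators' squares); cross terms between blades sharing an index anticommute and cancel. So B^2 = 0.
Answer: null-rotation, certificate B^2 = 0. The invariant at work: B^2 = 0 is unchanged by conjugation, hence its sign classifies the subgroup whatever basis B is written in.


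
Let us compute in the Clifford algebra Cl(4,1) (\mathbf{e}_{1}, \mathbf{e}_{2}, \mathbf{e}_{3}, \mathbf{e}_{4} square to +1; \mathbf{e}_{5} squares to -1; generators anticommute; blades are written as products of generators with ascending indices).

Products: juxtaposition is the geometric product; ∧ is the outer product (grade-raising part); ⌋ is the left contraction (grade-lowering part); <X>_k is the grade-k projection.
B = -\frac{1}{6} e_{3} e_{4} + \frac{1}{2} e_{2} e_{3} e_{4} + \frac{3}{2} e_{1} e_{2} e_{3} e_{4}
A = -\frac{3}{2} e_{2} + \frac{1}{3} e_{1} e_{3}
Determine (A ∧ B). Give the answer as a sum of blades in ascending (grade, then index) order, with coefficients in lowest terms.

step 1: \frac{1}{4} e_{2} e_{3} e_{4}
Answer: \frac{1}{4} e_{2} e_{3} e_{4}


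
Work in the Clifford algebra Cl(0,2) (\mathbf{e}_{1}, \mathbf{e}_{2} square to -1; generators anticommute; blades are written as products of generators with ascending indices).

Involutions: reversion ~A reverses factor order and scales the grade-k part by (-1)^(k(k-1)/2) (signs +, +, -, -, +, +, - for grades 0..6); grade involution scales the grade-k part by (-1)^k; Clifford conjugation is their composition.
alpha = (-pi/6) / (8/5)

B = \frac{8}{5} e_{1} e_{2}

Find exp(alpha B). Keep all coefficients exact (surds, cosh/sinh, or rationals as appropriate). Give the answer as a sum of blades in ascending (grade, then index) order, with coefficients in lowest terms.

B^2 = (\frac{8}{5})^2*(e_{1} e_{2})^2 = \frac{64}{25}*(-1) = -\frac{64}{25} (a basis 2-blade squares to minus the product of its generators' squares).
B^2 = -\frac{64}{25} — the negative square puts this in the circular regime; l = \frac{8}{5}, alpha*l = - \frac{\pi}{6}, so exp(alpha B) = cos(- \frac{\pi}{6}) + (sin(- \frac{\pi}{6})/(\frac{8}{5}))*B = \frac{\sqrt{3}}{2} + (- \frac{5}{16})*B.
Answer: \frac{\sqrt{3}}{2} - \frac{1}{2} e_{1} e_{2}


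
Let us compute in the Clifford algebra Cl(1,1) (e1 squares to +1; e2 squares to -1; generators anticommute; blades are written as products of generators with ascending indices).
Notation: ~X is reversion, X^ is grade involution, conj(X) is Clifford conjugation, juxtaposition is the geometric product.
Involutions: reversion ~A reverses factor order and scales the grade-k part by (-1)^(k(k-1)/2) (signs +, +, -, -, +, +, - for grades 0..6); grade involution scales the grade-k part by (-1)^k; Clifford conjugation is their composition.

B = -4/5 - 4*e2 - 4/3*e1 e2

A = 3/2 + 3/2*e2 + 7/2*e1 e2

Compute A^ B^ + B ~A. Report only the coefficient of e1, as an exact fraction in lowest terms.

first term: 2/15 - 12*e1 + 36/5*e2 - 24/5*e1 e2
second term: 142/15 + 16*e1 - 36/5*e2 + 4/5*e1 e2
Answer: 4


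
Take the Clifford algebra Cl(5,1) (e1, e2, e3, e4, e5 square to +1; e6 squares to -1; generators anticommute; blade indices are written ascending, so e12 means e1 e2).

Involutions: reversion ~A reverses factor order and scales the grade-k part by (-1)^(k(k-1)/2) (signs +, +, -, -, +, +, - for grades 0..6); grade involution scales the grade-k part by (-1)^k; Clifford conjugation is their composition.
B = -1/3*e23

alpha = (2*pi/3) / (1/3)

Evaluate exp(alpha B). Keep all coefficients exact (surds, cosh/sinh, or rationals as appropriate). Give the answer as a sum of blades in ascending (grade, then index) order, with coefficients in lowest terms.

B^2 = (-1/3)^2*(e23)^2 = 1/9*(-1) = -1/9 (a basis 2-blade squares to minus the product of its generators' squares).
B^2 = -1/9 — the negative square puts this in the circular regime; l = 1/3, alpha*l = 2*pi/3, so exp(alpha B) = cos(2*pi/3) + (sin(2*pi/3)/(1/3))*B = -1/2 + (3*sqrt(3)/2)*B.
Answer: -1/2 - sqrt(3)/2*e23


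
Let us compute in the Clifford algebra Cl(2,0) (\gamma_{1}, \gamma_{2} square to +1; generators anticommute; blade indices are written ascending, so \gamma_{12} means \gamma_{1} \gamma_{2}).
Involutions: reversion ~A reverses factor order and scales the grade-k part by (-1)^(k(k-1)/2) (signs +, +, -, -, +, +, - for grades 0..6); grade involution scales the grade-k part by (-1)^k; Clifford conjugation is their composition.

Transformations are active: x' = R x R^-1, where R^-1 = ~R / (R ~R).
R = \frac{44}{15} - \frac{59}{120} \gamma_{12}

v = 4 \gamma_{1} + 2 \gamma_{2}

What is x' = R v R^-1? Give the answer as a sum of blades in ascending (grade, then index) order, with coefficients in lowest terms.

~R = \frac{44}{15} + \frac{59}{120} \gamma_{12}, and R ~R = \frac{25477}{2880}, so R^-1 = ~R / (\frac{25477}{2880}).
R v = \frac{43}{4} \gamma_{1} + \frac{47}{6} \gamma_{2}
Answer: \frac{79724}{25477} \gamma_{1} + \frac{81398}{25477} \gamma_{2}


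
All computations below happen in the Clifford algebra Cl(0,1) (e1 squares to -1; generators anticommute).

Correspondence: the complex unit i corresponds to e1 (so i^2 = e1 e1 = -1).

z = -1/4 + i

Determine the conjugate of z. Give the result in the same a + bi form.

In blades: z = -1/4 + e1.
Conjugation here is Clifford conjugation: the scalar is fixed and the grade-1 and grade-2 blades all flip sign, giving -1/4 - e1; translating back:
Answer: -1/4 - i


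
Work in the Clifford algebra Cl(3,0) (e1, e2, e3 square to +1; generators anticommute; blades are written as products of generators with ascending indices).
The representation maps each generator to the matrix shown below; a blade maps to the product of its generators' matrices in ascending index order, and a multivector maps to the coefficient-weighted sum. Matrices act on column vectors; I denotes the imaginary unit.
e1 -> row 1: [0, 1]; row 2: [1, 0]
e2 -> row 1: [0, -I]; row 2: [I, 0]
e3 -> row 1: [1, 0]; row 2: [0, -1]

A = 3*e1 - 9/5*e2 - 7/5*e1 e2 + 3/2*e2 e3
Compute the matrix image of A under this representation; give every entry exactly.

Bivector images (products of the table entries): rho(e1 e2) = rho(e1)rho(e2) = row 1: [I, 0]; row 2: [0, -I]; rho(e2 e3) = rho(e2)rho(e3) = row 1: [0, I]; row 2: [I, 0].
M = (3)*rho(e1) + (-9/5)*rho(e2) + (-7/5)*rho(e1 e2) + (3/2)*rho(e2 e3), summed entrywise:
Answer: row 1: [-7*I/5, 3 + 33*I/10]; row 2: [3 - 3*I/10, 7*I/5]


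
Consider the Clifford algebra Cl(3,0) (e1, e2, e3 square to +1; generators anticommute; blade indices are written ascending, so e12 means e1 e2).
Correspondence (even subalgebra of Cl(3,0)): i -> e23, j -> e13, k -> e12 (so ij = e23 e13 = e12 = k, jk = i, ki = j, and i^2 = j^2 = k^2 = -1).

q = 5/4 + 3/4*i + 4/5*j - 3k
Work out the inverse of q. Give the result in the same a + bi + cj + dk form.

In blades: q = 5/4 - 3*e12 + 4/5*e13 + 3/4*e23.
With qbar = 5/4 + 3*e12 - 4/5*e13 - 3/4*e23 (scalar fixed, mapped units negated), q qbar = 2353/200 (the sum of squared coefficients), so q^-1 = qbar / (2353/200) = 250/2353 + 600/2353*e12 - 160/2353*e13 - 150/2353*e23; translating back:
Answer: 250/2353 - 150/2353*i - 160/2353*j + 600/2353*k


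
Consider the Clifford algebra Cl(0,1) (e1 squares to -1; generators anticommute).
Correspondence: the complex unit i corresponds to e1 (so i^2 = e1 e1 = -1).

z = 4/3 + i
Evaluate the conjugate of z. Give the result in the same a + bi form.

In blades: z = 4/3 + e1.
Conjugation here is Clifford conjugation: the scalar is fixed and the grade-1 and grade-2 blades all flip sign, giving 4/3 - e1; translating back:
Answer: 4/3 - i


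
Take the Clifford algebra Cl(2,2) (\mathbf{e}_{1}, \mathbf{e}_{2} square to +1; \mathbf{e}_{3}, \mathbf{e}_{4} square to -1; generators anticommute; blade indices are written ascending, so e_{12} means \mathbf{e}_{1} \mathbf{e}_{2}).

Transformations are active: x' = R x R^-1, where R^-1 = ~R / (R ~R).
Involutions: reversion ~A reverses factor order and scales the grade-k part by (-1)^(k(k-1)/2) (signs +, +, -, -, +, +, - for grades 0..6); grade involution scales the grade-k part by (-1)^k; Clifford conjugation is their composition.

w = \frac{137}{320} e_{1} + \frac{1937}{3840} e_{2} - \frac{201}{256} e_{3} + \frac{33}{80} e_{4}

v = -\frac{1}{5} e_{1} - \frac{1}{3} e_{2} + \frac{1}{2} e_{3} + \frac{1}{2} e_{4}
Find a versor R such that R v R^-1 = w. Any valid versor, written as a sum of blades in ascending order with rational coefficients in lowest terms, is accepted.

Sketch: the shared square -\frac{157}{450} makes R = v + w = \frac{73}{320} e_{1} + \frac{219}{1280} e_{2} - \frac{73}{256} e_{3} + \frac{73}{80} e_{4} the natural versor; its sandwich fixes that direction, negates (v - w)/2, and sends v to w.
Answer: \frac{73}{320} e_{1} + \frac{219}{1280} e_{2} - \frac{73}{256} e_{3} + \frac{73}{80} e_{4}


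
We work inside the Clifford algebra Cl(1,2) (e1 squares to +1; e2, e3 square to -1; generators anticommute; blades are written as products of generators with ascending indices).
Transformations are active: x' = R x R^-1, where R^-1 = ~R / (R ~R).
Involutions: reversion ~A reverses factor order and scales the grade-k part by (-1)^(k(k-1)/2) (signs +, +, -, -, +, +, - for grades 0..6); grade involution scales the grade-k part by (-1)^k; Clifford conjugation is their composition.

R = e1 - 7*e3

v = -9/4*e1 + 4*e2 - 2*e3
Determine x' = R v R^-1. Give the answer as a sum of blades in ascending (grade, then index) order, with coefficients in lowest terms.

~R = e1 - 7*e3, and R ~R = -48, so R^-1 = ~R / (-48).
R v = -65/4 + 4*e1 e2 - 71/4*e1 e3 + 28*e2 e3
Answer: 281/96*e1 - 4*e2 - 263/96*e3


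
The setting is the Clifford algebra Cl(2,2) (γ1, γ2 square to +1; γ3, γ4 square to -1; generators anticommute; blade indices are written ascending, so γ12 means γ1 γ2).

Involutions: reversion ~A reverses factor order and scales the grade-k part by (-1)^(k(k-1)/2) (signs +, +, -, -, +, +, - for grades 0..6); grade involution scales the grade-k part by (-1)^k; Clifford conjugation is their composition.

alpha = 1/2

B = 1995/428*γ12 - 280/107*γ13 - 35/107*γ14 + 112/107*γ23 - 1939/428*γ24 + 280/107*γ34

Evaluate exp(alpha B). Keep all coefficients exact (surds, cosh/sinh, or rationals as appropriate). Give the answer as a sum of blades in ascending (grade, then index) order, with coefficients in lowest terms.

B^2 term by term: the squares give (1995/428)^2*(γ12)^2 + (-280/107)^2*(γ13)^2 + (-35/107)^2*(γ14)^2 + (112/107)^2*(γ23)^2 + (-1939/428)^2*(γ24)^2 + (280/107)^2*(γ34)^2 = 3980025/183184*(-1) + 78400/11449*(+1) + 1225/11449*(+1) + 12544/11449*(+1) + 3759721/183184*(+1) + 78400/11449*(-1) = 0 (each basis 2-blade squares to minus the product of its generators' squares); cross terms between blades sharing an index anticommute and cancel; the commuting (index-disjoint) pairs give grade-4 terms 2*c*c'*(blade product), which cancel blade by blade — γ1234: 279300/11449 - 271460/11449 - 7840/11449 = 0 — confirming B is simple. So B^2 = 0.
B^2 = 0, so the series closes: exp(alpha B) = 1 + alpha B (parabolic case).
Answer: 1 + 1995/856*γ12 - 140/107*γ13 - 35/214*γ14 + 56/107*γ23 - 1939/856*γ24 + 140/107*γ34


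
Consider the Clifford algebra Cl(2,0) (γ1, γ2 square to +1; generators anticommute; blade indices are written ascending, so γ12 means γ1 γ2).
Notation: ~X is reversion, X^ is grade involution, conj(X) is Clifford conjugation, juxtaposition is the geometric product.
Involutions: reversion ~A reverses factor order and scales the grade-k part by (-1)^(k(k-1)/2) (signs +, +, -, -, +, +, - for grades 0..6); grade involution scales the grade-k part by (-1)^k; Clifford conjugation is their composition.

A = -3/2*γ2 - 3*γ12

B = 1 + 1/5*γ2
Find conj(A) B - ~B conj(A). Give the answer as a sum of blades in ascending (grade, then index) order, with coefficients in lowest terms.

first term: 3/10 + 3/5*γ1 + 3/2*γ2 + 3*γ12
second term: 3/10 - 3/5*γ1 + 3/2*γ2 + 3*γ12
Answer: 6/5*γ1


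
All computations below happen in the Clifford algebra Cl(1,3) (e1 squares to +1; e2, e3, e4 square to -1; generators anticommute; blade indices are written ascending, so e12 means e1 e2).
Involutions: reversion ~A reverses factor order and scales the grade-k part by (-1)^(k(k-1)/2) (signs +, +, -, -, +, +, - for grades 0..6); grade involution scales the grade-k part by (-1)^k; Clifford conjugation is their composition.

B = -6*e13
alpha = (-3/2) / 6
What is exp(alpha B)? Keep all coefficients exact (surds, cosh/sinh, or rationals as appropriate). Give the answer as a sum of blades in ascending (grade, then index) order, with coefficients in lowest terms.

B^2 = (-6)^2*(e13)^2 = 36*(+1) = 36 (a basis 2-blade squares to minus the product of its generators' squares).
B^2 = 36 — a positive square means the series sums to a boost: l = 6, alpha*l = -3/2, so exp(alpha B) = cosh(-3/2) + (sinh(-3/2)/6)*B = cosh(3/2) + (-sinh(3/2)/6)*B.
Answer: cosh(3/2) + sinh(3/2)*e13


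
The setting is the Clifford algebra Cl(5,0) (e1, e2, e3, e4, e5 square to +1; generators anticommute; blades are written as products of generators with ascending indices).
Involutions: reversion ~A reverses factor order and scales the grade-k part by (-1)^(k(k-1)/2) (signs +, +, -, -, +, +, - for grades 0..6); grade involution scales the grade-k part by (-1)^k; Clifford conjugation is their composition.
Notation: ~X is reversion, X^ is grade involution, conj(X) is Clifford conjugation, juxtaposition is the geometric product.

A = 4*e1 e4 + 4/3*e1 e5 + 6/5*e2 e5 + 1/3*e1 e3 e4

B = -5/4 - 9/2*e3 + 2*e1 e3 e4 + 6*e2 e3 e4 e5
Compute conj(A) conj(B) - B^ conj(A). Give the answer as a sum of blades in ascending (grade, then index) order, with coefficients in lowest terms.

first term: -2/3 - 8*e3 + 7/2*e1 e4 + 5/3*e1 e5 + 3/2*e2 e5 + 36/5*e3 e4 - 2*e1 e2 e5 + 211/12*e1 e3 e4 + 6*e1 e3 e5 + 27/5*e2 e3 e5 + 8/3*e3 e4 e5 + 8*e1 e2 e3 e4 - 24*e1 e2 e3 e5 - 12/5*e1 e2 e3 e4 e5
second term: 2/3 + 8*e3 + 7/2*e1 e4 + 5/3*e1 e5 + 3/2*e2 e5 + 36/5*e3 e4 - 2*e1 e2 e5 + 211/12*e1 e3 e4 + 6*e1 e3 e5 + 27/5*e2 e3 e5 + 8/3*e3 e4 e5 - 8*e1 e2 e3 e4 + 24*e1 e2 e3 e5 + 12/5*e1 e2 e3 e4 e5
Answer: -4/3 - 16*e3 + 16*e1 e2 e3 e4 - 48*e1 e2 e3 e5 - 24/5*e1 e2 e3 e4 e5


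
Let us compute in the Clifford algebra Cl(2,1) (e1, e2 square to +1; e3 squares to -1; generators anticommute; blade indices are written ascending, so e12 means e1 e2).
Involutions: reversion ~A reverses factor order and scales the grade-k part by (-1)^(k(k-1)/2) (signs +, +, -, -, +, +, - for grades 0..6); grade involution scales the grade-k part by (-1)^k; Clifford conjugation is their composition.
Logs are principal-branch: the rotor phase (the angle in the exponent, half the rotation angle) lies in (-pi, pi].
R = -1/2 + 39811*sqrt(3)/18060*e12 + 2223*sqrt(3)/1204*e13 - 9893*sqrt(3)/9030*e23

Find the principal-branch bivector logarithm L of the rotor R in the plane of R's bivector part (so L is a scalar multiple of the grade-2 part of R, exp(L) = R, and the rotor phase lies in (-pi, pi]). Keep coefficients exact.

The scalar part of R is -1/2, which fixes the principal-branch rotor phase; the unit plane is then the bivector part divided by the sine of that phase, and L is that plane scaled by the phase.
Concretely: cos(phase) = -1/2 gives phase = ±2*pi/3, and since phase/sin(phase) is even the sign is immaterial: L = (phase/sin(phase)) * <R>_2 = (4*sqrt(3)*pi/9) * <R>_2.
Answer: 39811*pi/13545*e12 + 741*pi/301*e13 - 19786*pi/13545*e23


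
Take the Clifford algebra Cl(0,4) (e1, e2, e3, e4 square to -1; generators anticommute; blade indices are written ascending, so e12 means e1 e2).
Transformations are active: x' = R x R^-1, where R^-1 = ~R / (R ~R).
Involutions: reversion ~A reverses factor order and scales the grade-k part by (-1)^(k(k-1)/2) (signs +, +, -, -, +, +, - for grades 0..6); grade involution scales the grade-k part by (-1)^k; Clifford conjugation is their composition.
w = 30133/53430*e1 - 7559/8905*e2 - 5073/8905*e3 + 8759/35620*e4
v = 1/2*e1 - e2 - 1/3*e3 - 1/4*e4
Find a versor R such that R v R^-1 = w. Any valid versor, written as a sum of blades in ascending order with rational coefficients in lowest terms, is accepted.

Here q(v) = q(w) = -205/144; the classical choice R = v + w = 28424/26715*e1 - 16464/8905*e2 - 24124/26715*e3 - 73/17810*e4 then realises v -> w under the sandwich.
Answer: 28424/26715*e1 - 16464/8905*e2 - 24124/26715*e3 - 73/17810*e4


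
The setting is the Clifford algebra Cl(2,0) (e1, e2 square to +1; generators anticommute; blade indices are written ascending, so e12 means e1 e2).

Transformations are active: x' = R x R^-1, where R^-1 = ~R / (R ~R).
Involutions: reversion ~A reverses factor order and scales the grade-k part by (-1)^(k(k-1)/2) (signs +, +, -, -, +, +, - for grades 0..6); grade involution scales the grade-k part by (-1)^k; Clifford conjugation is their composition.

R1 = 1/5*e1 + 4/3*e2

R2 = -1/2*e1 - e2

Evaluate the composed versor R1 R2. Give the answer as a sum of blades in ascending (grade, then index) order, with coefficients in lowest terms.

Distribute over the terms of R1 (each basis-blade product reordered to ascending indices, repeated generators contracted through their squares):
(1/5*e1) R2 = -1/10 - 1/5*e12
(4/3*e2) R2 = -4/3 + 2/3*e12
Summing the partial products and collecting blades:
Answer: -43/30 + 7/15*e12


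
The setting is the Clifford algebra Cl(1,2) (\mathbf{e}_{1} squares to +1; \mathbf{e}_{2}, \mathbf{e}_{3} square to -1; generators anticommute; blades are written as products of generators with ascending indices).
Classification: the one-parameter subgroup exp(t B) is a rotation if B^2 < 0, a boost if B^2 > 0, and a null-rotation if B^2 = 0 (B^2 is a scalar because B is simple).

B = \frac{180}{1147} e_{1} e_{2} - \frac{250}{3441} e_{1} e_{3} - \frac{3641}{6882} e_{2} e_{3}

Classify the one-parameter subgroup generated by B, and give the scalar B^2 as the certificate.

B^2 term by term: the squares give (\frac{180}{1147})^2*(e_{1} e_{2})^2 + (-\frac{250}{3441})^2*(e_{1} e_{3})^2 + (-\frac{3641}{6882})^2*(e_{2} e_{3})^2 = \frac{32400}{1315609}*(+1) + \frac{62500}{11840481}*(+1) + \frac{13256881}{47361924}*(-1) = -\frac{1}{4} (each basis 2-blade squares to minus the product of its generators' squares); cross terms between blades sharing an index anticommute and cancel. So B^2 = -\frac{1}{4}.
Answer: rotation, certificate B^2 = -\frac{1}{4}. Note: conjugating B changes its blade decomposition but never the scalar B^2 = -\frac{1}{4}, whose sign settles the classification.


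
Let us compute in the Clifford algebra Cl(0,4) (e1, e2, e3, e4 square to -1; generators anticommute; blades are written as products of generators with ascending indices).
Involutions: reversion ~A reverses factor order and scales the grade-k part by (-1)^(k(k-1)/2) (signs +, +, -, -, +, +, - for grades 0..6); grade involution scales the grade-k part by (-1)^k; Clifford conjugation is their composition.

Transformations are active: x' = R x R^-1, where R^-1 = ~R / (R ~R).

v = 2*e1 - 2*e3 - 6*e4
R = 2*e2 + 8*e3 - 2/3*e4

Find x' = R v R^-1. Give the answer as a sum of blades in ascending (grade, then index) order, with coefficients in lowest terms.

~R = 2*e2 + 8*e3 - 2/3*e4, and R ~R = -616/9, so R^-1 = ~R / (-616/9).
R v = 12 - 4*e1 e2 - 16*e1 e3 + 4/3*e1 e4 - 4*e2 e3 - 12*e2 e4 - 148/3*e3 e4
Answer: -2*e1 - 54/77*e2 - 62/77*e3 + 480/77*e4


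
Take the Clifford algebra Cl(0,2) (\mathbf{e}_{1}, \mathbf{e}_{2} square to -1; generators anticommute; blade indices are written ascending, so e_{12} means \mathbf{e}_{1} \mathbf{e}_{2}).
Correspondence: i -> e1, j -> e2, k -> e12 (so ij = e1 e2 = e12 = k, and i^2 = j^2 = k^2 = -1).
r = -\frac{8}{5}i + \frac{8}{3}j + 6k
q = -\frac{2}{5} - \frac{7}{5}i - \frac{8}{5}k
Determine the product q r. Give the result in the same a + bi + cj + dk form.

In blades: q = -\frac{2}{5} - \frac{7}{5} e_{1} - \frac{8}{5} e_{12}, r = -\frac{8}{5} e_{1} + \frac{8}{3} e_{2} + 6 e_{12}.
Distribute q over r term by term (generator squares from the signature, products reordered to ascending indices): (-\frac{2}{5})*r = \frac{16}{25} e_{1} - \frac{16}{15} e_{2} - \frac{12}{5} e_{12}; (-\frac{7}{5} e_{1})*r = -\frac{56}{25} + \frac{42}{5} e_{2} - \frac{56}{15} e_{12}; (-\frac{8}{5} e_{12})*r = \frac{48}{5} + \frac{64}{15} e_{1} + \frac{64}{25} e_{2}.
Sum: \frac{184}{25} + \frac{368}{75} e_{1} + \frac{742}{75} e_{2} - \frac{92}{15} e_{12}; translating back through the correspondence:
Answer: \frac{184}{25} + \frac{368}{75}i + \frac{742}{75}j - \frac{92}{15}k


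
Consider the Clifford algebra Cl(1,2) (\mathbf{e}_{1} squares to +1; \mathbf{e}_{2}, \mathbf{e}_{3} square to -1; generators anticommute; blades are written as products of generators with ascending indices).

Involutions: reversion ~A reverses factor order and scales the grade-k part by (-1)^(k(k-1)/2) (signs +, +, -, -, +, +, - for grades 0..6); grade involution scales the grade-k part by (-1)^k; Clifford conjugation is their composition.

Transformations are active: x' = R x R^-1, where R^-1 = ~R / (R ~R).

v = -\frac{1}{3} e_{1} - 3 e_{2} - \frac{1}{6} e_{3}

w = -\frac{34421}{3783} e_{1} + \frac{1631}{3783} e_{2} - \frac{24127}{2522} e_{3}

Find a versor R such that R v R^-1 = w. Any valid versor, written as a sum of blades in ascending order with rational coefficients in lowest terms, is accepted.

Construction: equal norms (both -\frac{107}{12}) license R = v + w = -\frac{11894}{1261} e_{1} - \frac{9718}{3783} e_{2} - \frac{36821}{3783} e_{3} — nothing changes along that direction, while (v - w)/2 changes sign, so v maps onto w.
Answer: -\frac{11894}{1261} e_{1} - \frac{9718}{3783} e_{2} - \frac{36821}{3783} e_{3}


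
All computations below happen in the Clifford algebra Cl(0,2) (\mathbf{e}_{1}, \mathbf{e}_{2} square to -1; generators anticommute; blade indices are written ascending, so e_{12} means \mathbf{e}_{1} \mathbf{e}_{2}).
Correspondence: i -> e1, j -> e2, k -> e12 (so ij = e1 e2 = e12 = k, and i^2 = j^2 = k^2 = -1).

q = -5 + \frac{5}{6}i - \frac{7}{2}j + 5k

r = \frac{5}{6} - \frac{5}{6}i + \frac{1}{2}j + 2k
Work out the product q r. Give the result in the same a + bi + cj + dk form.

In blades: q = -5 + \frac{5}{6} e_{1} - \frac{7}{2} e_{2} + 5 e_{12}, r = \frac{5}{6} - \frac{5}{6} e_{1} + \frac{1}{2} e_{2} + 2 e_{12}.
Distribute q over r term by term (generator squares from the signature, products reordered to ascending indices): (-5)*r = -\frac{25}{6} + \frac{25}{6} e_{1} - \frac{5}{2} e_{2} - 10 e_{12}; (\frac{5}{6} e_{1})*r = \frac{25}{36} + \frac{25}{36} e_{1} - \frac{5}{3} e_{2} + \frac{5}{12} e_{12}; (-\frac{7}{2} e_{2})*r = \frac{7}{4} - 7 e_{1} - \frac{35}{12} e_{2} - \frac{35}{12} e_{12}; (5 e_{12})*r = -10 - \frac{5}{2} e_{1} - \frac{25}{6} e_{2} + \frac{25}{6} e_{12}.
Sum: -\frac{211}{18} - \frac{167}{36} e_{1} - \frac{45}{4} e_{2} - \frac{25}{3} e_{12}; translating back through the correspondence:
Answer: -\frac{211}{18} - \frac{167}{36}i - \frac{45}{4}j - \frac{25}{3}k


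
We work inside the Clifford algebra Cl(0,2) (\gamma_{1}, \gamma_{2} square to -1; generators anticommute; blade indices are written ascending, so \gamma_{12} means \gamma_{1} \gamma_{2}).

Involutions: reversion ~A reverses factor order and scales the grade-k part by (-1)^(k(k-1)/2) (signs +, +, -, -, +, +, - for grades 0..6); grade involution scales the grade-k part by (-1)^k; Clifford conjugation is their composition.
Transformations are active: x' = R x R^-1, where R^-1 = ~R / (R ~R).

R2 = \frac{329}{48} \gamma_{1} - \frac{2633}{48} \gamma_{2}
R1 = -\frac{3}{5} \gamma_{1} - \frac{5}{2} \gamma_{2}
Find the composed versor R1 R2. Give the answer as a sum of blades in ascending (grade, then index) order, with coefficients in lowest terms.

Distribute over the terms of R1 (each basis-blade product reordered to ascending indices, repeated generators contracted through their squares):
(-\frac{3}{5} \gamma_{1}) R2 = \frac{329}{80} + \frac{2633}{80} \gamma_{12}
(-\frac{5}{2} \gamma_{2}) R2 = -\frac{13165}{96} + \frac{1645}{96} \gamma_{12}
Summing the partial products and collecting blades:
Answer: -\frac{63851}{480} + \frac{24023}{480} \gamma_{12}


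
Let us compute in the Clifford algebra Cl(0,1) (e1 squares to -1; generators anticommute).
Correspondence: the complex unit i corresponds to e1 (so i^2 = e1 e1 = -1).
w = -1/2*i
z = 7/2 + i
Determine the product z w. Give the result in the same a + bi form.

In blades: z = 7/2 + e1, w = -1/2*e1.
Distribute z over w term by term (generator squares from the signature, products reordered to ascending indices): (7/2)*w = -7/4*e1; (e1)*w = 1/2.
Sum: 1/2 - 7/4*e1; translating back through the correspondence:
Answer: 1/2 - 7/4*i


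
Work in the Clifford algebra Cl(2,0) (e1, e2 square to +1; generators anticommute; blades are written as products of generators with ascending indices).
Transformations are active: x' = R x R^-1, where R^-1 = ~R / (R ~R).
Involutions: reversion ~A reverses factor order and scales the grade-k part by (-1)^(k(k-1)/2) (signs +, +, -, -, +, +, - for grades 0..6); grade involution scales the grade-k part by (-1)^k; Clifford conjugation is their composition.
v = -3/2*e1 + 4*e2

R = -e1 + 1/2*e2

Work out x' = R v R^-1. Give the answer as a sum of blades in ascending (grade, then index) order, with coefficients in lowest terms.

~R = -e1 + 1/2*e2, and R ~R = 5/4, so R^-1 = ~R / (5/4).
R v = 7/2 - 13/4*e1 e2
Answer: -41/10*e1 - 6/5*e2


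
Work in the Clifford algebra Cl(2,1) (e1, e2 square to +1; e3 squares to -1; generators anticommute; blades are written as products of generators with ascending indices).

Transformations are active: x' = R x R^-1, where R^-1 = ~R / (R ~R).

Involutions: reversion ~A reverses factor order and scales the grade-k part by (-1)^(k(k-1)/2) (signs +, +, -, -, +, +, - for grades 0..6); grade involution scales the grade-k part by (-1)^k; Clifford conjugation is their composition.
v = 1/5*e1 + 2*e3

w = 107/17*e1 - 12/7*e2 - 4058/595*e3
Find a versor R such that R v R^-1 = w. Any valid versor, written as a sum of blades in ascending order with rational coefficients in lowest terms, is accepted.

Key observation: q(v) = q(w) = -99/25 (sandwiches preserve the norm), so R = v + w = 552/85*e1 - 12/7*e2 - 2868/595*e3 works whenever it is invertible — the component of v along it is kept and (v - w)/2 reverses, sending v to w.
Answer: 552/85*e1 - 12/7*e2 - 2868/595*e3


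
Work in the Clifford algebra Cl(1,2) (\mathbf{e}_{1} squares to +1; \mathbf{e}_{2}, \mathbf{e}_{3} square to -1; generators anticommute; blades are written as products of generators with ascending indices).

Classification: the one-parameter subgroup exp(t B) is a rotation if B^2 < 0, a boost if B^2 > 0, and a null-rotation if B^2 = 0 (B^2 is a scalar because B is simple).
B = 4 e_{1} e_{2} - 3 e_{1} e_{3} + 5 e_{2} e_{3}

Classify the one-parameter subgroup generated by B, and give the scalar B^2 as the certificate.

B^2 term by term: the squares give (4)^2*(e_{1} e_{2})^2 + (-3)^2*(e_{1} e_{3})^2 + (5)^2*(e_{2} e_{3})^2 = 16*(+1) + 9*(+1) + 25*(-1) = 0 (each basis 2-blade squares to minus the product of its generators' squares); cross terms between blades sharing an index anticommute and cancel. So B^2 = 0.
Answer: null-rotation, certificate B^2 = 0. The invariant at work: B^2 = 0 is unchanged by conjugation, hence its sign classifies the subgroup whatever basis B is written in.


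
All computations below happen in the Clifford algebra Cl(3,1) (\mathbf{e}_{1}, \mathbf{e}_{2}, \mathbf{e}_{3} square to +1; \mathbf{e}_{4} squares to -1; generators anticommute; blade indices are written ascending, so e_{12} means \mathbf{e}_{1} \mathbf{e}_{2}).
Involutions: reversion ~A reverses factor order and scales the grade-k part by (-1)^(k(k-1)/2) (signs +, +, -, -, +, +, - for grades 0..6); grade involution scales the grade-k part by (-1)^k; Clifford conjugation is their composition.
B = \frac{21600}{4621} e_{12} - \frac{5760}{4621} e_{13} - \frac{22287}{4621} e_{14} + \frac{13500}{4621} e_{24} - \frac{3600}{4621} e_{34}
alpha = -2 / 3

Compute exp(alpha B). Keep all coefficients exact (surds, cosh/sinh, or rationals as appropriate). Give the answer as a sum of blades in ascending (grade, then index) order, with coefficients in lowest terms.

B^2 term by term: the squares give (\frac{21600}{4621})^2*(e_{12})^2 + (-\frac{5760}{4621})^2*(e_{13})^2 + (-\frac{22287}{4621})^2*(e_{14})^2 + (\frac{13500}{4621})^2*(e_{24})^2 + (-\frac{3600}{4621})^2*(e_{34})^2 = \frac{466560000}{21353641}*(-1) + \frac{33177600}{21353641}*(-1) + \frac{496710369}{21353641}*(+1) + \frac{182250000}{21353641}*(+1) + \frac{12960000}{21353641}*(+1) = 9 (each basis 2-blade squares to minus the product of its generators' squares); cross terms between blades sharing an index anticommute and cancel; the commuting (index-disjoint) pairs give grade-4 terms 2*c*c'*(blade product), which cancel blade by blade — e_{1234}: -\frac{155520000}{21353641} + \frac{155520000}{21353641} = 0 — confirming B is simple. So B^2 = 9.
B^2 = 9 — hyperbolic case — the even/odd split gives cosh and sinh: l = 3, alpha*l = -2, so exp(alpha B) = cosh(-2) + (sinh(-2)/3)*B = \cosh{\left(2 \right)} + (- \frac{\sinh{\left(2 \right)}}{3})*B.
Answer: \cosh{\left(2 \right)} - \frac{7200 \sinh{\left(2 \right)}}{4621} e_{12} + \frac{1920 \sinh{\left(2 \right)}}{4621} e_{13} + \frac{7429 \sinh{\left(2 \right)}}{4621} e_{14} - \frac{4500 \sinh{\left(2 \right)}}{4621} e_{24} + \frac{1200 \sinh{\left(2 \right)}}{4621} e_{34}


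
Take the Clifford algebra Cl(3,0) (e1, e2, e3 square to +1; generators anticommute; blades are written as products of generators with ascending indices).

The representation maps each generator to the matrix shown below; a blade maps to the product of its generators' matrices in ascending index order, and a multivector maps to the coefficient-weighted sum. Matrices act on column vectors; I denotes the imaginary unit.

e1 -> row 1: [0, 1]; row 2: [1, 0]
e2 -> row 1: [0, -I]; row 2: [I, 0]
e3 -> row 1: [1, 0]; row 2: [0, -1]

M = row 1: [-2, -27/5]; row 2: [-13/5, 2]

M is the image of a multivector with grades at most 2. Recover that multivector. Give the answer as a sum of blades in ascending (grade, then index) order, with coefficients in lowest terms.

Method: 1, rho(e1), rho(e2), rho(e3) form a trace-orthogonal basis of the 2x2 complex matrices (tr(X Y) = 2 if X = Y, else 0), so M = m0*1 + m1*rho(e1) + m2*rho(e2) + m3*rho(e3) with m0 = tr(M)/2 = 0, m1 = tr(M rho(e1))/2 = -4, m2 = tr(M rho(e2))/2 = -7*I/5, m3 = tr(M rho(e3))/2 = -2.
Multiplying table entries, the bivector images are rho(e1 e2) = I*rho(e3), rho(e1 e3) = -I*rho(e2), rho(e2 e3) = I*rho(e1); with real blade coefficients the real parts of m0..m3 are the coefficients of 1, e1, e2, e3 and the imaginary parts give the bivectors (e2 e3: Im m1, e1 e3: -Im m2, e1 e2: Im m3).
Answer: -4*e1 - 2*e3 + 7/5*e1 e3


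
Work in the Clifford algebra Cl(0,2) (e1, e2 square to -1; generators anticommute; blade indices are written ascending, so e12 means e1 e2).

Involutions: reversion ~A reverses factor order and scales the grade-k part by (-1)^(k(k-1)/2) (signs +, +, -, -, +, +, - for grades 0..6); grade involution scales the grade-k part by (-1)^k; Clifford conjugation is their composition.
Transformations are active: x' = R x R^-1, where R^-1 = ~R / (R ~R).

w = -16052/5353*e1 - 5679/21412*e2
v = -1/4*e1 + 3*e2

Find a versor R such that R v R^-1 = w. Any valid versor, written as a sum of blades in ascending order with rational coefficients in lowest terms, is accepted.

A norm check does it: q(v) = q(w) = -145/16, hence R = v + w = -69561/21412*e1 + 58557/21412*e2 realises the map — parallel part kept, (v - w)/2 negated, v carried to w.
Answer: -69561/21412*e1 + 58557/21412*e2


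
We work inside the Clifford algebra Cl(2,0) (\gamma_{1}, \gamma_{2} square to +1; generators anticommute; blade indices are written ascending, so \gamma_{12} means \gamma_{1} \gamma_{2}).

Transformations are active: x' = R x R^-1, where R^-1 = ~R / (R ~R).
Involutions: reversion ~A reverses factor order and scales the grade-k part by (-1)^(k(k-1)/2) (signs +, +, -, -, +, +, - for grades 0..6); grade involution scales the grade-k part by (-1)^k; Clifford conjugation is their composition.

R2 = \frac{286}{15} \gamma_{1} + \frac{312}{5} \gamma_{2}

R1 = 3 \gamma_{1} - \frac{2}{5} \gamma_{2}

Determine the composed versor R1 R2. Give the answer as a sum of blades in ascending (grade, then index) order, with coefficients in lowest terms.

Distribute over the terms of R1 (each basis-blade product reordered to ascending indices, repeated generators contracted through their squares):
(3 \gamma_{1}) R2 = \frac{286}{5} + \frac{936}{5} \gamma_{12}
(-\frac{2}{5} \gamma_{2}) R2 = -\frac{624}{25} + \frac{572}{75} \gamma_{12}
Summing the partial products and collecting blades:
Answer: \frac{806}{25} + \frac{14612}{75} \gamma_{12}


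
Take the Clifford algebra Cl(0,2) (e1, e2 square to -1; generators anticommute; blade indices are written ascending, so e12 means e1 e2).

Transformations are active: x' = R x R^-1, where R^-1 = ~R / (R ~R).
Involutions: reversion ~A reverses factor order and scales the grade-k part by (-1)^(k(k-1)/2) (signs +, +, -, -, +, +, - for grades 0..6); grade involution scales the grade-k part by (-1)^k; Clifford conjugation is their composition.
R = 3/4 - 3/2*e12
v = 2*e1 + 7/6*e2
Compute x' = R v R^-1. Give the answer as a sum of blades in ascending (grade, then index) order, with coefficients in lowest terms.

~R = 3/4 + 3/2*e12, and R ~R = 45/16, so R^-1 = ~R / (45/16).
R v = 13/4*e1 - 17/8*e2
Answer: -4/15*e1 - 23/10*e2


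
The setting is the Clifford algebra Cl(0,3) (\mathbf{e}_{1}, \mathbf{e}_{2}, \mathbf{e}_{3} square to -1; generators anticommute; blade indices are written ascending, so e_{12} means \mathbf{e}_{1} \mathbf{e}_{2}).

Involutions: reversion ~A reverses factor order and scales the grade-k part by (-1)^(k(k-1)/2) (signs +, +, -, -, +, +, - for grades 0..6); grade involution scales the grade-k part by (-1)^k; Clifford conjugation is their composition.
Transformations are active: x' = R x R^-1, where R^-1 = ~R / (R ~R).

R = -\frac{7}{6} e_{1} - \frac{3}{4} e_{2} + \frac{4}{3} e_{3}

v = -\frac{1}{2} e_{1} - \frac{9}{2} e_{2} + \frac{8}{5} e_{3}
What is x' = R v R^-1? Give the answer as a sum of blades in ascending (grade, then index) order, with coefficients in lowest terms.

~R = -\frac{7}{6} e_{1} - \frac{3}{4} e_{2} + \frac{4}{3} e_{3}, and R ~R = -\frac{533}{144}, so R^-1 = ~R / (-\frac{533}{144}).
R v = -\frac{731}{120} + \frac{39}{8} e_{12} - \frac{6}{5} e_{13} + \frac{24}{5} e_{23}
Answer: -\frac{17803}{5330} e_{1} + \frac{10827}{5330} e_{2} + \frac{7432}{2665} e_{3}


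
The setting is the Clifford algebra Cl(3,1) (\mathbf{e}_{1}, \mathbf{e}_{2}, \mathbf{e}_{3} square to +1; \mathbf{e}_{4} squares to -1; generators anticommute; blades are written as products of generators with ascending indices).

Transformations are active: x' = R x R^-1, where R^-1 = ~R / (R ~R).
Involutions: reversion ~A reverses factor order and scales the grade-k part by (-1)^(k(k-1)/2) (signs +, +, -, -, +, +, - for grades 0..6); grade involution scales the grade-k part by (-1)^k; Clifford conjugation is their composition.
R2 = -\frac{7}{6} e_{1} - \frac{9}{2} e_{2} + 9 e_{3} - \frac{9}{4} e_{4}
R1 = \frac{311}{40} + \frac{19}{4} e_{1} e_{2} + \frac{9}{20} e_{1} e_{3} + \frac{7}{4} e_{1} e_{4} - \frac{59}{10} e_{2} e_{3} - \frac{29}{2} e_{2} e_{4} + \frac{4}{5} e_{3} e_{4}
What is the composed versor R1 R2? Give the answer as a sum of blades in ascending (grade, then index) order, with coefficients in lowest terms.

Distribute over the terms of R2 (each basis-blade product reordered to ascending indices, repeated generators contracted through their squares):
R1 (-\frac{7}{6} e_{1}) = -\frac{2177}{240} e_{1} + \frac{133}{24} e_{2} + \frac{21}{40} e_{3} + \frac{49}{24} e_{4} + \frac{413}{60} e_{1} e_{2} e_{3} + \frac{203}{12} e_{1} e_{2} e_{4} - \frac{14}{15} e_{1} e_{3} e_{4}
R1 (-\frac{9}{2} e_{2}) = -\frac{171}{8} e_{1} - \frac{2799}{80} e_{2} - \frac{531}{20} e_{3} - \frac{261}{4} e_{4} + \frac{81}{40} e_{1} e_{2} e_{3} + \frac{63}{8} e_{1} e_{2} e_{4} - \frac{18}{5} e_{2} e_{3} e_{4}
R1 (9 e_{3}) = \frac{81}{20} e_{1} - \frac{531}{10} e_{2} + \frac{2799}{40} e_{3} - \frac{36}{5} e_{4} + \frac{171}{4} e_{1} e_{2} e_{3} - \frac{63}{4} e_{1} e_{3} e_{4} + \frac{261}{2} e_{2} e_{3} e_{4}
R1 (-\frac{9}{4} e_{4}) = \frac{63}{16} e_{1} - \frac{261}{8} e_{2} + \frac{9}{5} e_{3} - \frac{2799}{160} e_{4} - \frac{171}{16} e_{1} e_{2} e_{4} - \frac{81}{80} e_{1} e_{3} e_{4} + \frac{531}{40} e_{2} e_{3} e_{4}
Summing the partial products and collecting blades:
Answer: -\frac{539}{24} e_{1} - \frac{27641}{240} e_{2} + \frac{183}{4} e_{3} - \frac{42193}{480} e_{4} + \frac{6199}{120} e_{1} e_{2} e_{3} + \frac{677}{48} e_{1} e_{2} e_{4} - \frac{4247}{240} e_{1} e_{3} e_{4} + \frac{5607}{40} e_{2} e_{3} e_{4}
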